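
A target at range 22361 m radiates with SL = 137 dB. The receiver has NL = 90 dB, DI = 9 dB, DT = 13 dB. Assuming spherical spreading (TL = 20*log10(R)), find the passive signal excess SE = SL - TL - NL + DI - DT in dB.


-43.99 dB


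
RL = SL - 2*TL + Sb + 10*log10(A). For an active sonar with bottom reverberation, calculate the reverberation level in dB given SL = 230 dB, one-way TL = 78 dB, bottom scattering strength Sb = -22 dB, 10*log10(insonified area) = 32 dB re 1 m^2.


RL = SL - 2*TL + Sb + 10*log10(A) = 230 - 2*78 + (-22) + 32 = 84

84 dB


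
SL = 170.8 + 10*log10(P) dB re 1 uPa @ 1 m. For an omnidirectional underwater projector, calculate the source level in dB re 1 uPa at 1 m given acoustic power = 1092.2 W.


SL = 170.8 + 10*log10(1092.2) = 170.8 + 30.38 = 201.18

201.18 dB


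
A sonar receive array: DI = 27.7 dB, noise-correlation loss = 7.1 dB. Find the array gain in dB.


AG = DI - L_corr = 27.7 - 7.1 = 20.6

20.6 dB


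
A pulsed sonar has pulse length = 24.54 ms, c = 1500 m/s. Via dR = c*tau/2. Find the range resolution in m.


dR = c*tau/2 = 1500 * 24.54e-3 / 2 = 18.405

18.405 m


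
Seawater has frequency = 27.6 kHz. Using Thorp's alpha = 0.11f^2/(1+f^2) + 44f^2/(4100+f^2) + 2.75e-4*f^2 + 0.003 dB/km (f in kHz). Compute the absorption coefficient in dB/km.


f^2 = 761.76
alpha = 0.11*761.76/(1+761.76) + 44*761.76/(4100+761.76) + 2.75e-4*761.76 + 0.003 = 7.216

7.216 dB/km


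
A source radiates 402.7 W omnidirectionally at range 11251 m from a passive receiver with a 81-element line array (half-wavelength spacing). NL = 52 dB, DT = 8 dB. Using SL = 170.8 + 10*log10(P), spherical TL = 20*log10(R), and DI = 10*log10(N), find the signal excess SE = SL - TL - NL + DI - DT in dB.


74.91 dB


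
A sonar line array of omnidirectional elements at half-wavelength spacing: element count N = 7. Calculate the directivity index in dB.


8.45 dB


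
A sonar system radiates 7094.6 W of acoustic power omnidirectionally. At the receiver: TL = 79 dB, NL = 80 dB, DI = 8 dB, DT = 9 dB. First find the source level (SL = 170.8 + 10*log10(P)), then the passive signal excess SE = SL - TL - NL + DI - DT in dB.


Step 1: SL = 170.8 + 10*log10(7094.6) = 209.31 dB
Step 2: SE = SL - TL - NL + DI - DT = 209.31 - 79 - 80 + 8 - 9 = 49.31

49.31 dB


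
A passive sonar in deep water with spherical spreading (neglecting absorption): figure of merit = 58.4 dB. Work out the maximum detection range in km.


0.83 km


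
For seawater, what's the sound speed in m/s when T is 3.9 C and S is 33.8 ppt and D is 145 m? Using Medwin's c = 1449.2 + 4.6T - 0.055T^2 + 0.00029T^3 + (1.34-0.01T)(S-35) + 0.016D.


c = 1449.2 + 4.6*3.9 - 0.055*3.9^2 + 0.00029*3.9^3 + (1.34 - 0.01*3.9)*(33.8 - 35) + 0.016*145 = 1467.08

1467.08 m/s


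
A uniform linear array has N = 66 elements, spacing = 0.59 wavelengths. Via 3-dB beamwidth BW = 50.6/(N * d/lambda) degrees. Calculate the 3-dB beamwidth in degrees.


BW = 50.6 / (66 * 0.59) = 50.6 / 38.94 = 1.3

1.3 deg


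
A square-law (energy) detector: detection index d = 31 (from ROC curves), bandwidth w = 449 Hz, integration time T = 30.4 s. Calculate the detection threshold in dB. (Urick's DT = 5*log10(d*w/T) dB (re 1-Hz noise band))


DT = 5*log10(d*w/T) = 5*log10(31 * 449 / 30.4) = 5*log10(457.86) = 13.3

13.3 dB


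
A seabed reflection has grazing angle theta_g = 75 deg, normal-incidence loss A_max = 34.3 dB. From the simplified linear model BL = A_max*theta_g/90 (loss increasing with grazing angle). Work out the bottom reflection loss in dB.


28.58 dB


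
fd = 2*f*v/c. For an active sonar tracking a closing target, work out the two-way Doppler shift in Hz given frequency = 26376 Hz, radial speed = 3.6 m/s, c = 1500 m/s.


fd = 2*f*v/c = 2 * 26376 * 3.6 / 1500 = 126.6

126.6 Hz


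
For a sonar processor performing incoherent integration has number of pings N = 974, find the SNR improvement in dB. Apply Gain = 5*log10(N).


Gain = 5*log10(974) = 14.94

14.94 dB


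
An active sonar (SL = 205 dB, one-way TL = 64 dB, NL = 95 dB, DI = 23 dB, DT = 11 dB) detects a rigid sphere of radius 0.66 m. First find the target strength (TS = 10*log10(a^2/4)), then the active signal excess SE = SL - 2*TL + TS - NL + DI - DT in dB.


Step 1: TS = 10*log10(0.66^2/4) = -9.63 dB
Step 2: SE = SL - 2*TL + TS - NL + DI - DT = 205 - 2*64 + (-9.63) - 95 + 23 - 11 = -15.63

-15.63 dB


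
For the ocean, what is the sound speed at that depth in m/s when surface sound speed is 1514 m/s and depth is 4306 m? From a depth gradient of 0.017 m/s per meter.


c = 1514 + 0.017 * 4306 = 1587.202

1587.202 m/s


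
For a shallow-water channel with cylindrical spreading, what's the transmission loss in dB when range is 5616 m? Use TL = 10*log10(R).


TL = 10*log10(5616) = 37.49

37.49 dB


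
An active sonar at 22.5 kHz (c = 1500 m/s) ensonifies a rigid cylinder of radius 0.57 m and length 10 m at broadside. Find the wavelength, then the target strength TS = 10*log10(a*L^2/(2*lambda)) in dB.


Step 1: lambda = c/f = 1500/22500 = 0.06667 m
Step 2: TS = 10*log10(a*L^2/(2*lambda)) = 10*log10(0.57*10^2/(2*0.06667)) = 26.31

26.31 dB


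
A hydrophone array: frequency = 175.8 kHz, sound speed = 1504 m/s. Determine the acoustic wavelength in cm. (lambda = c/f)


0.86 cm


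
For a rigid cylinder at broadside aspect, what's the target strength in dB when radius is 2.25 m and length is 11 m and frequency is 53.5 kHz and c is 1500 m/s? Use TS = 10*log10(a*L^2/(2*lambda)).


lambda = 1500/53500 = 0.02804 m
TS = 10*log10(2.25*11^2/(2*0.02804)) = 36.86

36.86 dB


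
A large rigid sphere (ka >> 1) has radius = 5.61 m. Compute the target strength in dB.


8.96 dB


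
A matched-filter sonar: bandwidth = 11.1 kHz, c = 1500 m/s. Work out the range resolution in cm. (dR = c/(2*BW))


dR = c/(2*BW) = 1500 / (2 * 11.1e3) = 0.0676 m = 6.76 cm

6.76 cm


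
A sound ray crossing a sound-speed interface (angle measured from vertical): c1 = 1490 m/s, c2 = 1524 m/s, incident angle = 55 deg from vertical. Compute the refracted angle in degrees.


sin(theta2) = (c2/c1)*sin(theta1) = (1524/1490)*sin(55 deg) = 0.83784
theta2 = arcsin(0.83784) = 56.91

56.91 deg


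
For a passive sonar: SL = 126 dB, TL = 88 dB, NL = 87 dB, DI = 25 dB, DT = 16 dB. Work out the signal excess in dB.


SE = SL - TL - NL + DI - DT = 126 - 88 - 87 + 25 - 16 = -40

-40 dB


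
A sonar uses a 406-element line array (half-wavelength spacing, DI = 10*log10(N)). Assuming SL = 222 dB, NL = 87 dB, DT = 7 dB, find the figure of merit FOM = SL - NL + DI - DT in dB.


Step 1: DI = 10*log10(406) = 26.09 dB
Step 2: FOM = SL - NL + DI - DT = 222 - 87 + 26.09 - 7 = 154.09

154.09 dB


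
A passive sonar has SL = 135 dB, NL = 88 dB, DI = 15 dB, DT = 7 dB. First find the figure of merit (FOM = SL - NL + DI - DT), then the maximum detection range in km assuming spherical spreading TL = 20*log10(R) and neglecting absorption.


Step 1: FOM = SL - NL + DI - DT = 135 - 88 + 15 - 7 = 55 dB
Step 2: at max range FOM = TL = 20*log10(R), so R = 10^(55/20) = 562.34 m = 0.56 km

0.56 km


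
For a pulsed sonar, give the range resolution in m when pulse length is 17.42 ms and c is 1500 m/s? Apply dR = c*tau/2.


dR = c*tau/2 = 1500 * 17.42e-3 / 2 = 13.065

13.065 m


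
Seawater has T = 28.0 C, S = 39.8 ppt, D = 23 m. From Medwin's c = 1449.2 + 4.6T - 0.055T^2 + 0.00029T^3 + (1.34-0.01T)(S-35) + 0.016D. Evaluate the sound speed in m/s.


1546.7 m/s


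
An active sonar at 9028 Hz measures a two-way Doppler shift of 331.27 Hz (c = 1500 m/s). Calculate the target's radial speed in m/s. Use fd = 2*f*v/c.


27.52 m/s


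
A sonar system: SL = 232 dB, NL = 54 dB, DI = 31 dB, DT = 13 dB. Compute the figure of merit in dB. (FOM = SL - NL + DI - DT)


FOM = SL - NL + DI - DT = 232 - 54 + 31 - 13 = 196

196 dB


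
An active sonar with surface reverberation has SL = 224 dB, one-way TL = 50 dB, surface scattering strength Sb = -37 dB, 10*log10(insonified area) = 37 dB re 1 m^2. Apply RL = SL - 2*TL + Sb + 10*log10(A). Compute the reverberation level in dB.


124 dB


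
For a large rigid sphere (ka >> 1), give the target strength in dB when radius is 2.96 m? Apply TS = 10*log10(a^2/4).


TS = 10*log10(2.96^2 / 4) = 10*log10(2.1904) = 3.41

3.41 dB


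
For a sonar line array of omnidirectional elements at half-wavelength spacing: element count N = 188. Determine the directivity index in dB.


22.74 dB


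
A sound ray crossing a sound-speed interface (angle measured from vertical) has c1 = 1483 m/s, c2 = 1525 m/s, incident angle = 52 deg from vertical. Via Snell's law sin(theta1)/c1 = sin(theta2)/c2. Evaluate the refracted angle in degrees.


sin(theta2) = (c2/c1)*sin(theta1) = (1525/1483)*sin(52 deg) = 0.81033
theta2 = arcsin(0.81033) = 54.13

54.13 deg


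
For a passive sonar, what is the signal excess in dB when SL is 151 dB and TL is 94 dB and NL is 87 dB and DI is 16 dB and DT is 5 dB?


SE = SL - TL - NL + DI - DT = 151 - 94 - 87 + 16 - 5 = -19

-19 dB


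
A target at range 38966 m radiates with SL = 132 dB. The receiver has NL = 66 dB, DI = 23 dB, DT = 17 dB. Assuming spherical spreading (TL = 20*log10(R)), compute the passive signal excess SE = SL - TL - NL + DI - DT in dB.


Step 1: TL = 20*log10(38966) = 91.81 dB
Step 2: SE = 132 - 91.81 - 66 + 23 - 17 = -19.81

-19.81 dB


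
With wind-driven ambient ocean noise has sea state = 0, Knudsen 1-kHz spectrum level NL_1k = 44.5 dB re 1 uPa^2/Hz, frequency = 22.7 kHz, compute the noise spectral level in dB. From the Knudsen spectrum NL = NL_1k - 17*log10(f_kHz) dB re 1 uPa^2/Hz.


NL = NL_1k - 17*log10(f_kHz) = 44.5 - 17*log10(22.7) = 44.5 - (23.05) = 21.45

21.45 dB


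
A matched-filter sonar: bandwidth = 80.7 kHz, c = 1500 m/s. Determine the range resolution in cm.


0.93 cm


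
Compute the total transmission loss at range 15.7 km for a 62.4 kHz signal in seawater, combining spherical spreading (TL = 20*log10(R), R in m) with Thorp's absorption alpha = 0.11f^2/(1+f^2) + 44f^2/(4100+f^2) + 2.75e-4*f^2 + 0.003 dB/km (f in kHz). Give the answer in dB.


438.99 dB


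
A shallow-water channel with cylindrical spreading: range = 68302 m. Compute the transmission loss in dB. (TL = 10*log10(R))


48.34 dB


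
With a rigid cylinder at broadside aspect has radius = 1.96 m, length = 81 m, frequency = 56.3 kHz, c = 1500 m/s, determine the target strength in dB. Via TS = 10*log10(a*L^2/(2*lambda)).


lambda = 1500/56300 = 0.02664 m
TS = 10*log10(1.96*81^2/(2*0.02664)) = 53.83

53.83 dB


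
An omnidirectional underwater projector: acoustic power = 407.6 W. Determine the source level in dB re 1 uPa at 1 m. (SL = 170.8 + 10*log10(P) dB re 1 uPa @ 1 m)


196.9 dB


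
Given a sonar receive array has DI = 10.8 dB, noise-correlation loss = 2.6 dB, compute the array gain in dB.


8.2 dB


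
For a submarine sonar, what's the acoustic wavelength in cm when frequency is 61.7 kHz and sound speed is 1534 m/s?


lambda = c/f = 1534 / 61700 = 0.0249 m = 2.49 cm

2.49 cm


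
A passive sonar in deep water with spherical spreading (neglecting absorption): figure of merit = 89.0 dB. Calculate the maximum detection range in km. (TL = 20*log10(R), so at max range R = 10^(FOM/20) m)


At max range FOM = TL, so 20*log10(R) = 89.0
R = 10^(89.0/20) = 28183.83 m = 28.18 km

28.18 km


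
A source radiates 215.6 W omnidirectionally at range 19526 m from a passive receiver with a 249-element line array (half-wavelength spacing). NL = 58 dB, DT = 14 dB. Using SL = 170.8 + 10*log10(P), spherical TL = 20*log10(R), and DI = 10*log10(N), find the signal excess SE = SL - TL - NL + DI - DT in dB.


Step 1: SL = 170.8 + 10*log10(215.6) = 194.14 dB
Step 2: TL = 20*log10(19526) = 85.81 dB
Step 3: DI = 10*log10(249) = 23.96 dB
Step 4: SE = SL - TL - NL + DI - DT = 194.14 - 85.81 - 58 + 23.96 - 14 = 60.29

60.29 dB


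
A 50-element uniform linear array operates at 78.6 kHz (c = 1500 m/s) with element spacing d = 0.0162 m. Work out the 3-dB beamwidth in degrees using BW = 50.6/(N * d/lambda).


Step 1: lambda = 1500/78600 = 0.01908 m
Step 2: d/lambda = 0.0162/0.01908 = 0.8491
Step 3: BW = 50.6/(N * d/lambda) = 50.6/(50 * 0.8491) = 1.19

1.19 deg


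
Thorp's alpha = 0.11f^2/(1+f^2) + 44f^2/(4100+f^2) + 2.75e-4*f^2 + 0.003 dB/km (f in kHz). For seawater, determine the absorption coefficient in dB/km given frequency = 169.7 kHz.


f^2 = 28798.09
alpha = 0.11*28798.09/(1+28798.09) + 44*28798.09/(4100+28798.09) + 2.75e-4*28798.09 + 0.003 = 46.549

46.549 dB/km


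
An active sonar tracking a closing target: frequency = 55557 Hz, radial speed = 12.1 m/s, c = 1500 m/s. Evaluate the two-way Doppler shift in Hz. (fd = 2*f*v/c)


fd = 2*f*v/c = 2 * 55557 * 12.1 / 1500 = 896.32

896.32 Hz


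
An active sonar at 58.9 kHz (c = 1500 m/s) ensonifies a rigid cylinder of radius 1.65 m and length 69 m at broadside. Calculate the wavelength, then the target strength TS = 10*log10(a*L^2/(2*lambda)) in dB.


Step 1: lambda = c/f = 1500/58900 = 0.02547 m
Step 2: TS = 10*log10(a*L^2/(2*lambda)) = 10*log10(1.65*69^2/(2*0.02547)) = 51.88

51.88 dB


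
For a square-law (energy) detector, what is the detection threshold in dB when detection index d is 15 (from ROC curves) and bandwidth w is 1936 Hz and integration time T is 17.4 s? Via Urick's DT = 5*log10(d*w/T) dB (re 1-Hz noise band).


DT = 5*log10(d*w/T) = 5*log10(15 * 1936 / 17.4) = 5*log10(1668.97) = 16.11

16.11 dB


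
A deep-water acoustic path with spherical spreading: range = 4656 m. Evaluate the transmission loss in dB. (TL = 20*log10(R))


TL = 20*log10(4656) = 73.36

73.36 dB


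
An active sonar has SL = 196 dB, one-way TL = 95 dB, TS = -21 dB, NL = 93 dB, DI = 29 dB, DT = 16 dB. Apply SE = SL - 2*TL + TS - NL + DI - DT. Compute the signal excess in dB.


-95 dB


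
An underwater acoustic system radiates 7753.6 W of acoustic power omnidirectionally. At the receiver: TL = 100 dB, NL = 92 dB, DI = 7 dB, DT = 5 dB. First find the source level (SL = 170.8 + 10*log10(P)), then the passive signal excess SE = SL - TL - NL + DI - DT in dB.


Step 1: SL = 170.8 + 10*log10(7753.6) = 209.7 dB
Step 2: SE = SL - TL - NL + DI - DT = 209.7 - 100 - 92 + 7 - 5 = 19.7

19.7 dB


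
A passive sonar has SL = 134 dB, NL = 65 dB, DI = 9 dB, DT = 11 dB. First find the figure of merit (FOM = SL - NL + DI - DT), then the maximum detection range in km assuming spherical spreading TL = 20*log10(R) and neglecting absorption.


Step 1: FOM = SL - NL + DI - DT = 134 - 65 + 9 - 11 = 67 dB
Step 2: at max range FOM = TL = 20*log10(R), so R = 10^(67/20) = 2238.72 m = 2.24 km

2.24 km


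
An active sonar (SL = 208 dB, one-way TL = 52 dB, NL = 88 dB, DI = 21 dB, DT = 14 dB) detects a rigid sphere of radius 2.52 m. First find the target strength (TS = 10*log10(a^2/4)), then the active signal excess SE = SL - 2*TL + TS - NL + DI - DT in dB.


Step 1: TS = 10*log10(2.52^2/4) = 2.01 dB
Step 2: SE = SL - 2*TL + TS - NL + DI - DT = 208 - 2*52 + (2.01) - 88 + 21 - 14 = 25.01

25.01 dB


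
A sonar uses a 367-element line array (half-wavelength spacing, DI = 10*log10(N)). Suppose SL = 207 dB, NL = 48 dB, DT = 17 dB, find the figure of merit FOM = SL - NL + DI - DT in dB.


Step 1: DI = 10*log10(367) = 25.65 dB
Step 2: FOM = SL - NL + DI - DT = 207 - 48 + 25.65 - 17 = 167.65

167.65 dB


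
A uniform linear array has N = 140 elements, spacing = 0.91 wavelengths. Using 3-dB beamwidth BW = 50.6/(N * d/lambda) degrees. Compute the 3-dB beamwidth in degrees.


BW = 50.6 / (140 * 0.91) = 50.6 / 127.4 = 0.4

0.4 deg


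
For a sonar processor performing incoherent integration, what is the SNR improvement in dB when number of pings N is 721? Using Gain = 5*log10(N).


14.29 dB


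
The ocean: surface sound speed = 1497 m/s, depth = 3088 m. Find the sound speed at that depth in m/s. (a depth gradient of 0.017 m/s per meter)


c = 1497 + 0.017 * 3088 = 1549.496

1549.496 m/s


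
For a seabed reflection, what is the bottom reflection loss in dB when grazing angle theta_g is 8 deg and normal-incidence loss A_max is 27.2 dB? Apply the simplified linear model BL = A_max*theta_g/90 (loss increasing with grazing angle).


2.42 dB


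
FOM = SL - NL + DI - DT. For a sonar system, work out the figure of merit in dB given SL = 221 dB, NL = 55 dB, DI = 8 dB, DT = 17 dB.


FOM = SL - NL + DI - DT = 221 - 55 + 8 - 17 = 157

157 dB


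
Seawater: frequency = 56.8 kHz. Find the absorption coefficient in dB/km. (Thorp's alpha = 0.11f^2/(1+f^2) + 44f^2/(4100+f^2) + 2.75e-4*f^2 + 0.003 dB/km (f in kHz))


f^2 = 3226.24
alpha = 0.11*3226.24/(1+3226.24) + 44*3226.24/(4100+3226.24) + 2.75e-4*3226.24 + 0.003 = 20.376

20.376 dB/km


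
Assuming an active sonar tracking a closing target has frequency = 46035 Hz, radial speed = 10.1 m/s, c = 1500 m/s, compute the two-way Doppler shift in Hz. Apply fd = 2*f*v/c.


619.94 Hz


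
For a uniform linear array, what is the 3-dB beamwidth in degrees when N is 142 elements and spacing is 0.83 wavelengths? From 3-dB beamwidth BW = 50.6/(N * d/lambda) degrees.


0.43 deg


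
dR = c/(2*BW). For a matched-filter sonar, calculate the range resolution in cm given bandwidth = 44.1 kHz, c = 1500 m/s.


dR = c/(2*BW) = 1500 / (2 * 44.1e3) = 0.017 m = 1.7 cm

1.7 cm


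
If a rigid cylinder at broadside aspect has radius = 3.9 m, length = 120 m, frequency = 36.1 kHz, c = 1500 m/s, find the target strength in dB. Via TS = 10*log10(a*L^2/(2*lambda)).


58.3 dB


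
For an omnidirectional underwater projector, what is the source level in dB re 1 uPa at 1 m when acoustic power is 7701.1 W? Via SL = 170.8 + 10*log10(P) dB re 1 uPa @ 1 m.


209.67 dB


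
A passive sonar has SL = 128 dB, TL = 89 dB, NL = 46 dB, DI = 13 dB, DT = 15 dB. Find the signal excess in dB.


-9 dB


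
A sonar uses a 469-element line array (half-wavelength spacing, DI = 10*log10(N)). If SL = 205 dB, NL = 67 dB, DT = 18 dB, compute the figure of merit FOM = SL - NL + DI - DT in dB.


Step 1: DI = 10*log10(469) = 26.71 dB
Step 2: FOM = SL - NL + DI - DT = 205 - 67 + 26.71 - 18 = 146.71

146.71 dB


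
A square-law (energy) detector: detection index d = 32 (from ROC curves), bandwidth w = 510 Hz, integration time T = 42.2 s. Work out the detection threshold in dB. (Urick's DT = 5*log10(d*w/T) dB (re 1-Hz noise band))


DT = 5*log10(d*w/T) = 5*log10(32 * 510 / 42.2) = 5*log10(386.73) = 12.94

12.94 dB


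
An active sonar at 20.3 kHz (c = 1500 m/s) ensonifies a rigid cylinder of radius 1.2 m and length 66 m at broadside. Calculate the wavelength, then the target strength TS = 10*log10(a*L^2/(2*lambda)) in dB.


Step 1: lambda = c/f = 1500/20300 = 0.07389 m
Step 2: TS = 10*log10(a*L^2/(2*lambda)) = 10*log10(1.2*66^2/(2*0.07389)) = 45.49

45.49 dB


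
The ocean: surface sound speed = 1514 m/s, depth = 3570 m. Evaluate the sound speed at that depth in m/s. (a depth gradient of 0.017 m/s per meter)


c = 1514 + 0.017 * 3570 = 1574.69

1574.69 m/s


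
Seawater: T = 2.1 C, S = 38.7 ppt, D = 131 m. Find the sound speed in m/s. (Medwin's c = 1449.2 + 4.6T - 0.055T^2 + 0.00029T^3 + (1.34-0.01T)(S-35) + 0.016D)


c = 1449.2 + 4.6*2.1 - 0.055*2.1^2 + 0.00029*2.1^3 + (1.34 - 0.01*2.1)*(38.7 - 35) + 0.016*131 = 1465.6

1465.6 m/s


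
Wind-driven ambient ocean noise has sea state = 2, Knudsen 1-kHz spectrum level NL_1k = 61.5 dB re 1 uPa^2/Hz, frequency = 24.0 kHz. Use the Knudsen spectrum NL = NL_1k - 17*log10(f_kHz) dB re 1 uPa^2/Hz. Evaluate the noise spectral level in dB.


38.04 dB


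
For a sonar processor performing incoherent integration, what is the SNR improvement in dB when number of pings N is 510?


Gain = 5*log10(510) = 13.54

13.54 dB


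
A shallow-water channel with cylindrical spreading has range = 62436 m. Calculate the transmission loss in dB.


TL = 10*log10(62436) = 47.95

47.95 dB


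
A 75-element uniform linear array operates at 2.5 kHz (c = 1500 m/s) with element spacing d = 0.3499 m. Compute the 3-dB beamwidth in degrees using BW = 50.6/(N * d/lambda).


Step 1: lambda = 1500/2500 = 0.6 m
Step 2: d/lambda = 0.3499/0.6 = 0.5832
Step 3: BW = 50.6/(N * d/lambda) = 50.6/(75 * 0.5832) = 1.16

1.16 deg


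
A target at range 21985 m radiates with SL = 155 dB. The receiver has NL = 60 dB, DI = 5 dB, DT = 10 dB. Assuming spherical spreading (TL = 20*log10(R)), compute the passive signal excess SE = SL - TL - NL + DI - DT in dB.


3.16 dB


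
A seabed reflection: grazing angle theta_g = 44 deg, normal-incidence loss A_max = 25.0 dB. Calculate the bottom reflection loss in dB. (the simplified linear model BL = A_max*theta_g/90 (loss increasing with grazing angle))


BL = A_max * theta_g / 90 = 25.0 * 44 / 90 = 12.22

12.22 dB


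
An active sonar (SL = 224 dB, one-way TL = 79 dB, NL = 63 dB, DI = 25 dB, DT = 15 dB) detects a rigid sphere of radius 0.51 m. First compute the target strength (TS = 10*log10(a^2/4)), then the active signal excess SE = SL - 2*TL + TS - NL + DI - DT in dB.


Step 1: TS = 10*log10(0.51^2/4) = -11.87 dB
Step 2: SE = SL - 2*TL + TS - NL + DI - DT = 224 - 2*79 + (-11.87) - 63 + 25 - 15 = 1.13

1.13 dB


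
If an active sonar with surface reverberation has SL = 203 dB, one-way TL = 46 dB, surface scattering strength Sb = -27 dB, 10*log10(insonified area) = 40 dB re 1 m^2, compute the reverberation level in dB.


124 dB


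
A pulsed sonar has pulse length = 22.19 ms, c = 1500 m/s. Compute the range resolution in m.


dR = c*tau/2 = 1500 * 22.19e-3 / 2 = 16.6425

16.6425 m


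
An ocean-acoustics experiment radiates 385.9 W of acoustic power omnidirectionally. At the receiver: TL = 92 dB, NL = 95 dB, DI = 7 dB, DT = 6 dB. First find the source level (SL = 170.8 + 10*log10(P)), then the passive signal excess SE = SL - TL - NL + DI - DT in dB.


Step 1: SL = 170.8 + 10*log10(385.9) = 196.66 dB
Step 2: SE = SL - TL - NL + DI - DT = 196.66 - 92 - 95 + 7 - 6 = 10.66

10.66 dB


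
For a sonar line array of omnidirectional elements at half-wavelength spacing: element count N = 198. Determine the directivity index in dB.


DI = 10*log10(198) = 22.97

22.97 dB


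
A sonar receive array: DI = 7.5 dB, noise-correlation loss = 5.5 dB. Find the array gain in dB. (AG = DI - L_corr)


2.0 dB


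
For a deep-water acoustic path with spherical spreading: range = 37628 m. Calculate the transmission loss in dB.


91.51 dB


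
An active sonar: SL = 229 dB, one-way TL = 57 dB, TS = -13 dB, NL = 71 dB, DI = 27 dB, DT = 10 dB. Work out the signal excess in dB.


48 dB


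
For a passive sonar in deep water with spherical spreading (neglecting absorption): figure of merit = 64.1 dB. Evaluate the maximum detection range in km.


At max range FOM = TL, so 20*log10(R) = 64.1
R = 10^(64.1/20) = 1603.25 m = 1.6 km

1.6 km


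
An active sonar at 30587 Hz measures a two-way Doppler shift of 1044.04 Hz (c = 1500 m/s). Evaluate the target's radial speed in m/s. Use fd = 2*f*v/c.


From fd = 2*f*v/c, v = c*fd/(2*f) = 1500 * 1044.04 / (2*30587) = 25.6

25.6 m/s


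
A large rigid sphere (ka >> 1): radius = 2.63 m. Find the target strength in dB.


TS = 10*log10(2.63^2 / 4) = 10*log10(1.729225) = 2.38

2.38 dB


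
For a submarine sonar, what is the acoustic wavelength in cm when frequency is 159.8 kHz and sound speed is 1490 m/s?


0.93 cm


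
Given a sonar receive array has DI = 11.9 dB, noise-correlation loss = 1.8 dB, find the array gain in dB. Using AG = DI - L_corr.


10.1 dB


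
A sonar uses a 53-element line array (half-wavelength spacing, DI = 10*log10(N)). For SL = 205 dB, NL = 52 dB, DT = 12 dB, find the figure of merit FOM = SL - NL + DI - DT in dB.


158.24 dB


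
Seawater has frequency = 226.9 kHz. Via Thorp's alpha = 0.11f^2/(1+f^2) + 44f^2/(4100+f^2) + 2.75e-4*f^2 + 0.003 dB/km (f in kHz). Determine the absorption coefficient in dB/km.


f^2 = 51483.61
alpha = 0.11*51483.61/(1+51483.61) + 44*51483.61/(4100+51483.61) + 2.75e-4*51483.61 + 0.003 = 55.025

55.025 dB/km


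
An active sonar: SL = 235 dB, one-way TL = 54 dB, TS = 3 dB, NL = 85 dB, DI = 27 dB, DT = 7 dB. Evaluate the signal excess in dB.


SE = SL - 2*TL + TS - NL + DI - DT = 235 - 2*54 + (3) - 85 + 27 - 7 = 65

65 dB


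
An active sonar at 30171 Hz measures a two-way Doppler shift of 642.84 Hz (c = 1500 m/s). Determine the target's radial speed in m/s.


From fd = 2*f*v/c, v = c*fd/(2*f) = 1500 * 642.84 / (2*30171) = 15.98

15.98 m/s


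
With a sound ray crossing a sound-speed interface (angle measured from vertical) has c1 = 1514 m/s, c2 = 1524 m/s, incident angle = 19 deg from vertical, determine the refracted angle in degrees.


sin(theta2) = (c2/c1)*sin(theta1) = (1524/1514)*sin(19 deg) = 0.32772
theta2 = arcsin(0.32772) = 19.13

19.13 deg


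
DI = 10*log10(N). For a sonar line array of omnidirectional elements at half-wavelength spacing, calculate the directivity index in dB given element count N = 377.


25.76 dB


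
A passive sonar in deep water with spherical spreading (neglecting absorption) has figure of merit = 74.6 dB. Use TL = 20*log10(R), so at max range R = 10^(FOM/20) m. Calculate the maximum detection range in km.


At max range FOM = TL, so 20*log10(R) = 74.6
R = 10^(74.6/20) = 5370.32 m = 5.37 km

5.37 km


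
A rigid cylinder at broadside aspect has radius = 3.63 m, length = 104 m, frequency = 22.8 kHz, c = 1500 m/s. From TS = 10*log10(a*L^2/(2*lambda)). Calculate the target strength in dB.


lambda = 1500/22800 = 0.06579 m
TS = 10*log10(3.63*104^2/(2*0.06579)) = 54.75

54.75 dB


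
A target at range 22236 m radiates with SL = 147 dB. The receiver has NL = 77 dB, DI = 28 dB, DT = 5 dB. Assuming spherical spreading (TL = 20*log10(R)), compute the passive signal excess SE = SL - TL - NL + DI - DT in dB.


Step 1: TL = 20*log10(22236) = 86.94 dB
Step 2: SE = 147 - 86.94 - 77 + 28 - 5 = 6.06

6.06 dB


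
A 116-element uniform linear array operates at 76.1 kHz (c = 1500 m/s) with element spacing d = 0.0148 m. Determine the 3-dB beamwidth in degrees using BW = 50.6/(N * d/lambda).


Step 1: lambda = 1500/76100 = 0.01971 m
Step 2: d/lambda = 0.0148/0.01971 = 0.7509
Step 3: BW = 50.6/(N * d/lambda) = 50.6/(116 * 0.7509) = 0.58

0.58 deg


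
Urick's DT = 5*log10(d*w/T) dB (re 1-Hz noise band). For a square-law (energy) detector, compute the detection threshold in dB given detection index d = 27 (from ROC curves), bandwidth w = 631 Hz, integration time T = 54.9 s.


DT = 5*log10(d*w/T) = 5*log10(27 * 631 / 54.9) = 5*log10(310.33) = 12.46

12.46 dB


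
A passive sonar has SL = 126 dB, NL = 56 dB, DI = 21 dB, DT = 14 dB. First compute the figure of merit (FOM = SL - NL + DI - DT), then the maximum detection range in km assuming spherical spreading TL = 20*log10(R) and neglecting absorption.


Step 1: FOM = SL - NL + DI - DT = 126 - 56 + 21 - 14 = 77 dB
Step 2: at max range FOM = TL = 20*log10(R), so R = 10^(77/20) = 7079.46 m = 7.08 km

7.08 km


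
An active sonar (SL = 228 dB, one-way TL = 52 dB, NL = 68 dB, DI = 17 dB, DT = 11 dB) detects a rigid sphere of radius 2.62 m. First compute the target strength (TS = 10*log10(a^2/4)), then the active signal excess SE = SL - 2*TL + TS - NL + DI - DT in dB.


Step 1: TS = 10*log10(2.62^2/4) = 2.35 dB
Step 2: SE = SL - 2*TL + TS - NL + DI - DT = 228 - 2*52 + (2.35) - 68 + 17 - 11 = 64.35

64.35 dB


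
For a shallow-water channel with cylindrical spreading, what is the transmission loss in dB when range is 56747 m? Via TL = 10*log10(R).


47.54 dB


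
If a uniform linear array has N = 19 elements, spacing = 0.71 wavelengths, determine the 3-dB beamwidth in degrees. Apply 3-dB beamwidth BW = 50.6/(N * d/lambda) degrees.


3.75 deg


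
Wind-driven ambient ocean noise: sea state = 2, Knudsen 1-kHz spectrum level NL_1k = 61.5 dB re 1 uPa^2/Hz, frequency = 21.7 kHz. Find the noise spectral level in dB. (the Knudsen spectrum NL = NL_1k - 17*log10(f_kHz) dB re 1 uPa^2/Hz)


NL = NL_1k - 17*log10(f_kHz) = 61.5 - 17*log10(21.7) = 61.5 - (22.72) = 38.78

38.78 dB


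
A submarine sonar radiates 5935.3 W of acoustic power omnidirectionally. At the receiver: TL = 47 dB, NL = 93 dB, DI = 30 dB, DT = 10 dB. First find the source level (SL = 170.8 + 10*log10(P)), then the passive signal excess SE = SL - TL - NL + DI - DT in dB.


Step 1: SL = 170.8 + 10*log10(5935.3) = 208.53 dB
Step 2: SE = SL - TL - NL + DI - DT = 208.53 - 47 - 93 + 30 - 10 = 88.53

88.53 dB


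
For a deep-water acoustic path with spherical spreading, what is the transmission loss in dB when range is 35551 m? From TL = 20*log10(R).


91.02 dB


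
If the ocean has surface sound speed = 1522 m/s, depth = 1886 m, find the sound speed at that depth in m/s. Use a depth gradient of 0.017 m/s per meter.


c = 1522 + 0.017 * 1886 = 1554.062

1554.062 m/s


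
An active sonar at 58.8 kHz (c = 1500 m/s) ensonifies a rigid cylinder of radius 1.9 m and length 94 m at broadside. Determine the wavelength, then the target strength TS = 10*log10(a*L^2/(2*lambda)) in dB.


Step 1: lambda = c/f = 1500/58800 = 0.02551 m
Step 2: TS = 10*log10(a*L^2/(2*lambda)) = 10*log10(1.9*94^2/(2*0.02551)) = 55.17

55.17 dB


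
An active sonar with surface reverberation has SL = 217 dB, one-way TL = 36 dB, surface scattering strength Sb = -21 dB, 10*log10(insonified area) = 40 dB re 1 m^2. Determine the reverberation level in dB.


164 dB


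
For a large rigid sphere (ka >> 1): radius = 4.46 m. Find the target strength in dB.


TS = 10*log10(4.46^2 / 4) = 10*log10(4.9729) = 6.97

6.97 dB


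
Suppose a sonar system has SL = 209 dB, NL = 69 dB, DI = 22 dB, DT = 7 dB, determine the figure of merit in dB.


155 dB


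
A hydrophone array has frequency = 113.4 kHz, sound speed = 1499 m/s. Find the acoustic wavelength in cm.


lambda = c/f = 1499 / 113400 = 0.0132 m = 1.32 cm

1.32 cm


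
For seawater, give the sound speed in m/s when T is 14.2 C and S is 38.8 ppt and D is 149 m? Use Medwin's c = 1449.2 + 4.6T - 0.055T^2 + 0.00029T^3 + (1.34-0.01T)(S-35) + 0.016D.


c = 1449.2 + 4.6*14.2 - 0.055*14.2^2 + 0.00029*14.2^3 + (1.34 - 0.01*14.2)*(38.8 - 35) + 0.016*149 = 1511.2

1511.2 m/s


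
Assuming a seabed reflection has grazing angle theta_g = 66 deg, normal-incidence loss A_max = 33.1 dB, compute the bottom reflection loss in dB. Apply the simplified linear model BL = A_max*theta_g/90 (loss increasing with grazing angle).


24.27 dB


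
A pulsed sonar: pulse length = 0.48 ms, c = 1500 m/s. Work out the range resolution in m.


dR = c*tau/2 = 1500 * 0.48e-3 / 2 = 0.36

0.36 m


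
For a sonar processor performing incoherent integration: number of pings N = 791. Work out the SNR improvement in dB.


14.49 dB


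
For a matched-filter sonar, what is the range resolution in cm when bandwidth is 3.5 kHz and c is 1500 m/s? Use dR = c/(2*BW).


dR = c/(2*BW) = 1500 / (2 * 3.5e3) = 0.2143 m = 21.43 cm

21.43 cm


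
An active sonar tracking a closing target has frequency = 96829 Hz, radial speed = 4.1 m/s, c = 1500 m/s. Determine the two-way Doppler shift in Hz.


529.33 Hz


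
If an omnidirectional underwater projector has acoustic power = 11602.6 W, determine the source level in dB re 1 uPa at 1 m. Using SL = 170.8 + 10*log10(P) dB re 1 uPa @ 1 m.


SL = 170.8 + 10*log10(11602.6) = 170.8 + 40.65 = 211.45

211.45 dB


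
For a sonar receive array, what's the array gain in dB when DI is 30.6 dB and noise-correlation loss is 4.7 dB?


25.9 dB


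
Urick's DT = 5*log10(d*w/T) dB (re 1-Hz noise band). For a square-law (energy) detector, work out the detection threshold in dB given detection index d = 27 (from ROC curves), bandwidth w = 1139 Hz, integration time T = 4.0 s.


DT = 5*log10(d*w/T) = 5*log10(27 * 1139 / 4.0) = 5*log10(7688.25) = 19.43

19.43 dB


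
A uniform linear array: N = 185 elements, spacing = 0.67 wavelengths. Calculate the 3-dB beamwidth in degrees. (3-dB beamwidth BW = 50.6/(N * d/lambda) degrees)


0.41 deg


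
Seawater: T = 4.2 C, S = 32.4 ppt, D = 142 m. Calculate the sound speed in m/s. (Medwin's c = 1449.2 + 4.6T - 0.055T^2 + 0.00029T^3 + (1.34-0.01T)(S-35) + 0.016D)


c = 1449.2 + 4.6*4.2 - 0.055*4.2^2 + 0.00029*4.2^3 + (1.34 - 0.01*4.2)*(32.4 - 35) + 0.016*142 = 1466.47

1466.47 m/s


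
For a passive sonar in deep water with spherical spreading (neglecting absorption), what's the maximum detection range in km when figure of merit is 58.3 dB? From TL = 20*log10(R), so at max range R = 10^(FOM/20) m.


0.82 km


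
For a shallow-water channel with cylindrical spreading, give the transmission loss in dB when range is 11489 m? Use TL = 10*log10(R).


TL = 10*log10(11489) = 40.6

40.6 dB


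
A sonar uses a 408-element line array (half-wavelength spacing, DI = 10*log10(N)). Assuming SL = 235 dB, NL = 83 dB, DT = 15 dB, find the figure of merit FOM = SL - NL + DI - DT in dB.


163.11 dB


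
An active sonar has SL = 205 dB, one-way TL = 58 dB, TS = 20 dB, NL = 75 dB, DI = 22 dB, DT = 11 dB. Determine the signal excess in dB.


SE = SL - 2*TL + TS - NL + DI - DT = 205 - 2*58 + (20) - 75 + 22 - 11 = 45

45 dB


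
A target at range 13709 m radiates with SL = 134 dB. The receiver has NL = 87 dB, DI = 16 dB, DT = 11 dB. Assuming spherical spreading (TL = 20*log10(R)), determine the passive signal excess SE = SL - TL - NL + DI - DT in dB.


-30.74 dB


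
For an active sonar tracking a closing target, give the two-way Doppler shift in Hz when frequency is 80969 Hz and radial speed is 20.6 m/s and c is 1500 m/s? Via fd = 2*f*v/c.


2223.95 Hz


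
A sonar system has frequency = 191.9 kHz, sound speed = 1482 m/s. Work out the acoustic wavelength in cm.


lambda = c/f = 1482 / 191900 = 0.0077 m = 0.77 cm

0.77 cm


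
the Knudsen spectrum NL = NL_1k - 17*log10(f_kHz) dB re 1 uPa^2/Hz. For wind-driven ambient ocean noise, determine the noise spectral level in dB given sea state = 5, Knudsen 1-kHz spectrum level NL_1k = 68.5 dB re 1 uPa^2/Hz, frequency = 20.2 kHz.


46.31 dB


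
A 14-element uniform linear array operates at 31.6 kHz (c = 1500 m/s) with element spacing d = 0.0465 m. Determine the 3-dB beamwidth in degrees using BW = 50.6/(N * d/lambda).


3.69 deg


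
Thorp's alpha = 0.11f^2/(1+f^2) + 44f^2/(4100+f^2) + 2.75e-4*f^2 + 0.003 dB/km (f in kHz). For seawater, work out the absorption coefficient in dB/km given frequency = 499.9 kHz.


f^2 = 249900.01
alpha = 0.11*249900.01/(1+249900.01) + 44*249900.01/(4100+249900.01) + 2.75e-4*249900.01 + 0.003 = 112.125

112.125 dB/km


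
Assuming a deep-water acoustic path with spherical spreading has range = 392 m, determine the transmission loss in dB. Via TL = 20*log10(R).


51.87 dB


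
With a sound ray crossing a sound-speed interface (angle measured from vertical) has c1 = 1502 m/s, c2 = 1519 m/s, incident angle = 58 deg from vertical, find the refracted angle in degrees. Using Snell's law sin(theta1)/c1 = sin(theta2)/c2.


59.05 deg


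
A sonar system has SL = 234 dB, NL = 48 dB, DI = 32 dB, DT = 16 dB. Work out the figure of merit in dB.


FOM = SL - NL + DI - DT = 234 - 48 + 32 - 16 = 202

202 dB


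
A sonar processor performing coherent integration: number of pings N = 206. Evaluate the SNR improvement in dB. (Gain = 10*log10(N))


Gain = 10*log10(206) = 23.14

23.14 dB


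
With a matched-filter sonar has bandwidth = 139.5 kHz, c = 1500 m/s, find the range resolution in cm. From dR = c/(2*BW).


dR = c/(2*BW) = 1500 / (2 * 139.5e3) = 0.0054 m = 0.54 cm

0.54 cm


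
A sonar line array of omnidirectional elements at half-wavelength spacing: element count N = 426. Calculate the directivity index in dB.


DI = 10*log10(426) = 26.29

26.29 dB


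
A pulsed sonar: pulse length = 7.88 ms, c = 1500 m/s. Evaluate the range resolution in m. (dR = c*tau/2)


dR = c*tau/2 = 1500 * 7.88e-3 / 2 = 5.91

5.91 m


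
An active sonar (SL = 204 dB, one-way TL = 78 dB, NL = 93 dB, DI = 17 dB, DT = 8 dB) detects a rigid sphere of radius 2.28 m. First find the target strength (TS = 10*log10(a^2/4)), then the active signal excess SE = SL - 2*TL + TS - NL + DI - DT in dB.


Step 1: TS = 10*log10(2.28^2/4) = 1.14 dB
Step 2: SE = SL - 2*TL + TS - NL + DI - DT = 204 - 2*78 + (1.14) - 93 + 17 - 8 = -34.86

-34.86 dB


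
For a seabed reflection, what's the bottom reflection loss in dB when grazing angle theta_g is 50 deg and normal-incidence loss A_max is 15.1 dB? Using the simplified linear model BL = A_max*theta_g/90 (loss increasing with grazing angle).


8.39 dB


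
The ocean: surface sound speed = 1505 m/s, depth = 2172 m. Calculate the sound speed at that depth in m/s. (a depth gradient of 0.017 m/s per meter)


c = 1505 + 0.017 * 2172 = 1541.924

1541.924 m/s


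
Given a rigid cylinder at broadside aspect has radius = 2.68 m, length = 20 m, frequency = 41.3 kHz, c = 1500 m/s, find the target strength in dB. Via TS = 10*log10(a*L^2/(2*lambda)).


41.69 dB


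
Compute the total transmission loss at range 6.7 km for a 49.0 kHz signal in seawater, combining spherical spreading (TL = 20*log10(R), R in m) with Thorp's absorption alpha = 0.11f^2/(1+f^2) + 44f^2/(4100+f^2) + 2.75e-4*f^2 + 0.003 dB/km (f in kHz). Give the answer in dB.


190.58 dB


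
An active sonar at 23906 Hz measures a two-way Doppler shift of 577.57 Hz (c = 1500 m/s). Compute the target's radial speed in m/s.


18.12 m/s


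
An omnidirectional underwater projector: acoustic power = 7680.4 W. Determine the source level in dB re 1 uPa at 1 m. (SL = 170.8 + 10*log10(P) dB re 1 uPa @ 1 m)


SL = 170.8 + 10*log10(7680.4) = 170.8 + 38.85 = 209.65

209.65 dB


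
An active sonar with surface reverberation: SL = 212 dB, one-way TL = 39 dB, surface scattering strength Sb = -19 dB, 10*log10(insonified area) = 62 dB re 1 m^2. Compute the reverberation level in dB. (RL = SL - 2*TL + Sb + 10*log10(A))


177 dB


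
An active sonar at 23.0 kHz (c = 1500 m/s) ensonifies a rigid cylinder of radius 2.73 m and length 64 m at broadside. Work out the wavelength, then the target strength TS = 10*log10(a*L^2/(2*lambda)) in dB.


Step 1: lambda = c/f = 1500/23000 = 0.06522 m
Step 2: TS = 10*log10(a*L^2/(2*lambda)) = 10*log10(2.73*64^2/(2*0.06522)) = 49.33

49.33 dB


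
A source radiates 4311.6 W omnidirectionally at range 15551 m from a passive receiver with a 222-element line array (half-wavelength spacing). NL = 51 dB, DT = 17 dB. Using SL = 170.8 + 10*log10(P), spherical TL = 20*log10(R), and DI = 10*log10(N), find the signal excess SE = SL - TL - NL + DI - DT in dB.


Step 1: SL = 170.8 + 10*log10(4311.6) = 207.15 dB
Step 2: TL = 20*log10(15551) = 83.84 dB
Step 3: DI = 10*log10(222) = 23.46 dB
Step 4: SE = SL - TL - NL + DI - DT = 207.15 - 83.84 - 51 + 23.46 - 17 = 78.77

78.77 dB


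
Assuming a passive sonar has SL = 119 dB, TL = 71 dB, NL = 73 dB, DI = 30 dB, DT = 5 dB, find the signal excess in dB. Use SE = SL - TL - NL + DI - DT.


SE = SL - TL - NL + DI - DT = 119 - 71 - 73 + 30 - 5 = 0

0 dB


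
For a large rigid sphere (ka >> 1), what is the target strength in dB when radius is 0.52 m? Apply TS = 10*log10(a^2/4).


TS = 10*log10(0.52^2 / 4) = 10*log10(0.0676) = -11.7

-11.7 dB


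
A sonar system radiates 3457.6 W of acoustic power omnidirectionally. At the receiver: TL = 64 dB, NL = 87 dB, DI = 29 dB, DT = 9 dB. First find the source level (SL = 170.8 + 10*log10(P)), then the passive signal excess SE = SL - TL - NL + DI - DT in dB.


Step 1: SL = 170.8 + 10*log10(3457.6) = 206.19 dB
Step 2: SE = SL - TL - NL + DI - DT = 206.19 - 64 - 87 + 29 - 9 = 75.19

75.19 dB
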